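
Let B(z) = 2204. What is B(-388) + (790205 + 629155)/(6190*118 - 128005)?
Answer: 88609468/40161 ≈ 2206.4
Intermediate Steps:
B(-388) + (790205 + 629155)/(6190*118 - 128005) = 2204 + (790205 + 629155)/(6190*118 - 128005) = 2204 + 1419360/(730420 - 128005) = 2204 + 1419360/602415 = 2204 + 1419360*(1/602415) = 2204 + 94624/40161 = 88609468/40161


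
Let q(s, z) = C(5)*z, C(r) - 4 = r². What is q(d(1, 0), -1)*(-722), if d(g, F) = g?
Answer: 20938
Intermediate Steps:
C(r) = 4 + r²
q(s, z) = 29*z (q(s, z) = (4 + 5²)*z = (4 + 25)*z = 29*z)
q(d(1, 0), -1)*(-722) = (29*(-1))*(-722) = -29*(-722) = 20938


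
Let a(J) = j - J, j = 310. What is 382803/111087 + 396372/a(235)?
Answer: 4895609621/925725 ≈ 5288.4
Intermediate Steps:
a(J) = 310 - J
382803/111087 + 396372/a(235) = 382803/111087 + 396372/(310 - 1*235) = 382803*(1/111087) + 396372/(310 - 235) = 127601/37029 + 396372/75 = 127601/37029 + 396372*(1/75) = 127601/37029 + 132124/25 = 4895609621/925725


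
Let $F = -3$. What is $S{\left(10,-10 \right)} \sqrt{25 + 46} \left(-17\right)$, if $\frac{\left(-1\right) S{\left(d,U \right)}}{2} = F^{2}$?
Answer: $306 \sqrt{71} \approx 2578.4$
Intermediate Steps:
$S{\left(d,U \right)} = -18$ ($S{\left(d,U \right)} = - 2 \left(-3\right)^{2} = \left(-2\right) 9 = -18$)
$S{\left(10,-10 \right)} \sqrt{25 + 46} \left(-17\right) = - 18 \sqrt{25 + 46} \left(-17\right) = - 18 \sqrt{71} \left(-17\right) = 306 \sqrt{71}$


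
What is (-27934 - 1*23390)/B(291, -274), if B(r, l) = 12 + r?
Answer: -17108/101 ≈ -169.39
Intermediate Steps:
(-27934 - 1*23390)/B(291, -274) = (-27934 - 1*23390)/(12 + 291) = (-27934 - 23390)/303 = -51324*1/303 = -17108/101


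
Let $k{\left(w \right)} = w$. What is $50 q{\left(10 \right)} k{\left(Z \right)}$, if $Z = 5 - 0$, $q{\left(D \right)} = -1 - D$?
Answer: $-2750$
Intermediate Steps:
$Z = 5$ ($Z = 5 + 0 = 5$)
$50 q{\left(10 \right)} k{\left(Z \right)} = 50 \left(-1 - 10\right) 5 = 50 \left(-11\right) 5 = \left(-550\right) 5 = -2750$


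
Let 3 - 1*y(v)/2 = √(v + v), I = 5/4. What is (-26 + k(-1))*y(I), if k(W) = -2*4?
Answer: -204 + 34*√10 ≈ -96.483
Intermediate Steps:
I = 5/4 (I = 5*(¼) = 5/4 ≈ 1.2500)
y(v) = 6 - 2*√2*√v (y(v) = 6 - 2*√(v + v) = 6 - 2*√2*√v)
k(W) = -8
(-26 + k(-1))*y(I) = (-26 - 8)*(6 - 2*√2*√(5/4)) = -34*(6 - 2*√2*√5/2) = -34*(6 - √10) = -204 + 34*√10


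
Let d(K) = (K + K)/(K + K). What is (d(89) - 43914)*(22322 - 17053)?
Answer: -231377597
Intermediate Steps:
d(K) = 1 (d(K) = (2*K)/((2*K)) = (2*K)*(1/(2*K)) = 1)
(d(89) - 43914)*(22322 - 17053) = (1 - 43914)*(22322 - 17053) = -43913*5269 = -231377597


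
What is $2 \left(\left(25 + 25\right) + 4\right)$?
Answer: $108$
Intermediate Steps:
$2 \left(\left(25 + 25\right) + 4\right) = 2 \left(50 + 4\right) = 2 \cdot 54 = 108$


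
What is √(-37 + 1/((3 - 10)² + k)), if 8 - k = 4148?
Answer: 2*I*√154811622/4091 ≈ 6.0828*I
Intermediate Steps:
k = -4140 (k = 8 - 1*4148 = 8 - 4148 = -4140)
√(-37 + 1/((3 - 10)² + k)) = √(-37 + 1/((3 - 10)² - 4140)) = √(-37 + 1/((-7)² - 4140)) = √(-37 + 1/(49 - 4140)) = √(-37 + 1/(-4091)) = √(-37 - 1/4091) = √(-151368/4091) = 2*I*√154811622/4091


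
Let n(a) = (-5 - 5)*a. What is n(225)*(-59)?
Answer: 132750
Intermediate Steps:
n(a) = -10*a
n(225)*(-59) = -10*225*(-59) = -2250*(-59) = 132750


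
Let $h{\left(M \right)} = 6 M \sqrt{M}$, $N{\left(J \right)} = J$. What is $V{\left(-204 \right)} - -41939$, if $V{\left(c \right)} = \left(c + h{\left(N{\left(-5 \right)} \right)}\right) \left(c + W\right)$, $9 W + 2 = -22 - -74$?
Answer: $\frac{247265}{3} + \frac{17860 i \sqrt{5}}{3} \approx 82422.0 + 13312.0 i$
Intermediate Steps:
$W = \frac{50}{9}$ ($W = - \frac{2}{9} + \frac{-22 - -74}{9} = - \frac{2}{9} + \frac{-22 + 74}{9} = - \frac{2}{9} + \frac{1}{9} \cdot 52 = - \frac{2}{9} + \frac{52}{9} = \frac{50}{9} \approx 5.5556$)
$h{\left(M \right)} = 6 M^{\frac{3}{2}}$
$V{\left(c \right)} = \left(\frac{50}{9} + c\right) \left(c - 30 i \sqrt{5}\right)$ ($V{\left(c \right)} = \left(c + 6 \left(-5\right)^{\frac{3}{2}}\right) \left(c + \frac{50}{9}\right) = \left(c + 6 \left(- 5 i \sqrt{5}\right)\right) \left(\frac{50}{9} + c\right) = \left(c - 30 i \sqrt{5}\right) \left(\frac{50}{9} + c\right) = \left(\frac{50}{9} + c\right) \left(c - 30 i \sqrt{5}\right)$)
$V{\left(-204 \right)} - -41939 = \left(\left(-204\right)^{2} + \frac{50}{9} \left(-204\right) - \frac{500 i \sqrt{5}}{3} - 30 i \left(-204\right) \sqrt{5}\right) - -41939 = \left(41616 - \frac{3400}{3} - \frac{500 i \sqrt{5}}{3} + 6120 i \sqrt{5}\right) + 41939 = \left(\frac{121448}{3} + \frac{17860 i \sqrt{5}}{3}\right) + 41939 = \frac{247265}{3} + \frac{17860 i \sqrt{5}}{3}$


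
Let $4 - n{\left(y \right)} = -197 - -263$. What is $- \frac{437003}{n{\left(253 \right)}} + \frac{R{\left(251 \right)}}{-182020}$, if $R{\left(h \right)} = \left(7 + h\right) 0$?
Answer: $\frac{437003}{62} \approx 7048.4$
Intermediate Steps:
$n{\left(y \right)} = -62$ ($n{\left(y \right)} = 4 - \left(-197 - -263\right) = 4 - \left(-197 + 263\right) = 4 - 66 = -62$)
$R{\left(h \right)} = 0$
$- \frac{437003}{n{\left(253 \right)}} + \frac{R{\left(251 \right)}}{-182020} = - \frac{437003}{-62} + \frac{0}{-182020} = \left(-437003\right) \left(- \frac{1}{62}\right) + 0 \left(- \frac{1}{182020}\right) = \frac{437003}{62} + 0 = \frac{437003}{62}$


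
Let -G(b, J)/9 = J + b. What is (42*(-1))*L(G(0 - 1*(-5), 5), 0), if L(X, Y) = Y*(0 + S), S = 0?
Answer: 0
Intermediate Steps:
G(b, J) = -9*J - 9*b (G(b, J) = -9*(J + b) = -9*J - 9*b)
L(X, Y) = 0 (L(X, Y) = Y*(0 + 0) = Y*0 = 0)
(42*(-1))*L(G(0 - 1*(-5), 5), 0) = (42*(-1))*0 = -42*0 = 0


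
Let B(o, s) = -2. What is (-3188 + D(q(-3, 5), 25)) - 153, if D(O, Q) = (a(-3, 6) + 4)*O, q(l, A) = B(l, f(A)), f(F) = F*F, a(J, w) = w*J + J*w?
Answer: -3277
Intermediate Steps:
a(J, w) = 2*J*w (a(J, w) = J*w + J*w = 2*J*w)
f(F) = F²
q(l, A) = -2
D(O, Q) = -32*O (D(O, Q) = (2*(-3)*6 + 4)*O = (-36 + 4)*O = -32*O)
(-3188 + D(q(-3, 5), 25)) - 153 = (-3188 - 32*(-2)) - 153 = (-3188 + 64) - 153 = -3124 - 153 = -3277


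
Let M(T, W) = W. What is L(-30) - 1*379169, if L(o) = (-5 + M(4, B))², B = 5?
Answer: -379169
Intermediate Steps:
L(o) = 0 (L(o) = (-5 + 5)² = 0² = 0)
L(-30) - 1*379169 = 0 - 1*379169 = 0 - 379169 = -379169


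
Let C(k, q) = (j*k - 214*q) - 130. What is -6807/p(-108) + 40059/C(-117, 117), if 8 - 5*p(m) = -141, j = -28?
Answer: -751063011/3261908 ≈ -230.25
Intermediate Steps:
p(m) = 149/5 (p(m) = 8/5 - 1/5*(-141) = 8/5 + 141/5 = 149/5)
C(k, q) = -130 - 214*q - 28*k (C(k, q) = (-28*k - 214*q) - 130 = (-214*q - 28*k) - 130 = -130 - 214*q - 28*k)
-6807/p(-108) + 40059/C(-117, 117) = -6807/149/5 + 40059/(-130 - 214*117 - 28*(-117)) = -6807*5/149 + 40059/(-130 - 25038 + 3276) = -34035/149 + 40059/(-21892) = -34035/149 + 40059*(-1/21892) = -34035/149 - 40059/21892 = -751063011/3261908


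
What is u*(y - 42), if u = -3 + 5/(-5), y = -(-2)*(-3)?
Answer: 192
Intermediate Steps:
y = -6 (y = -2*3 = -6)
u = -4 (u = -3 - ⅕*5 = -3 - 1 = -4)
u*(y - 42) = -4*(-6 - 42) = -4*(-48) = 192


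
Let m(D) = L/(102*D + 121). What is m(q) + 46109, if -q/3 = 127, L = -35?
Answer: 1786308804/38741 ≈ 46109.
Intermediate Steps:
q = -381 (q = -3*127 = -381)
m(D) = -35/(121 + 102*D) (m(D) = -35/(102*D + 121) = -35/(121 + 102*D))
m(q) + 46109 = -35/(121 + 102*(-381)) + 46109 = -35/(121 - 38862) + 46109 = -35/(-38741) + 46109 = -35*(-1/38741) + 46109 = 35/38741 + 46109 = 1786308804/38741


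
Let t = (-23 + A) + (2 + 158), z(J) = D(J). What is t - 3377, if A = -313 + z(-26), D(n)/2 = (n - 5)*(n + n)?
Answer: -329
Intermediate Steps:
D(n) = 4*n*(-5 + n) (D(n) = 2*((n - 5)*(n + n)) = 2*((-5 + n)*(2*n)) = 2*(2*n*(-5 + n)) = 4*n*(-5 + n))
z(J) = 4*J*(-5 + J)
A = 2911 (A = -313 + 4*(-26)*(-5 - 26) = -313 + 4*(-26)*(-31) = -313 + 3224 = 2911)
t = 3048 (t = (-23 + 2911) + (2 + 158) = 2888 + 160 = 3048)
t - 3377 = 3048 - 3377 = -329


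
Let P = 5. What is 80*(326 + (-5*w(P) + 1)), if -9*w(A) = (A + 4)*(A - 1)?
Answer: 27760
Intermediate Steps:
w(A) = -(-1 + A)*(4 + A)/9 (w(A) = -(A + 4)*(A - 1)/9 = -(4 + A)*(-1 + A)/9 = -(-1 + A)*(4 + A)/9)
80*(326 + (-5*w(P) + 1)) = 80*(326 + (-5*(4/9 - ⅓*5 - ⅑*5²) + 1)) = 80*(326 + (-5*(4/9 - 5/3 - ⅑*25) + 1)) = 80*(326 + (-5*(4/9 - 5/3 - 25/9) + 1)) = 80*(326 + (-5*(-4) + 1)) = 80*(326 + (20 + 1)) = 80*(326 + 21) = 80*347 = 27760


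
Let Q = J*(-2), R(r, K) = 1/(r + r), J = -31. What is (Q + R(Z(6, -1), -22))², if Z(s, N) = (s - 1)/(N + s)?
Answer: 15625/4 ≈ 3906.3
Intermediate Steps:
Z(s, N) = (-1 + s)/(N + s)
R(r, K) = 1/(2*r)
Q = 62 (Q = -31*(-2) = 62)
(Q + R(Z(6, -1), -22))² = (62 + 1/(2*(((-1 + 6)/(-1 + 6)))))² = (62 + 1/(2*((5/5))))² = (62 + 1/(2*(((⅕)*5))))² = (62 + (½)/1)² = (62 + (½)*1)² = (62 + ½)² = (125/2)² = 15625/4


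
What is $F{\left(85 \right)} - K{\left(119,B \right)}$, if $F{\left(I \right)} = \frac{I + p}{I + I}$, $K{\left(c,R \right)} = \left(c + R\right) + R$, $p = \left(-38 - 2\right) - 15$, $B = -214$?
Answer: $\frac{5256}{17} \approx 309.18$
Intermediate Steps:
$p = -55$ ($p = -40 - 15 = -55$)
$K{\left(c,R \right)} = c + 2 R$ ($K{\left(c,R \right)} = \left(R + c\right) + R = c + 2 R$)
$F{\left(I \right)} = \frac{-55 + I}{2 I}$ ($F{\left(I \right)} = \frac{I - 55}{I + I} = \frac{-55 + I}{2 I}$)
$F{\left(85 \right)} - K{\left(119,B \right)} = \frac{-55 + 85}{2 \cdot 85} - \left(119 + 2 \left(-214\right)\right) = \frac{1}{2} \cdot \frac{1}{85} \cdot 30 - \left(119 - 428\right) = \frac{3}{17} - -309 = \frac{3}{17} + 309 = \frac{5256}{17}$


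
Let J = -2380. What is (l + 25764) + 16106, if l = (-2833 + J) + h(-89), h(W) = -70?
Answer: 36587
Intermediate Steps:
l = -5283 (l = (-2833 - 2380) - 70 = -5213 - 70 = -5283)
(l + 25764) + 16106 = (-5283 + 25764) + 16106 = 20481 + 16106 = 36587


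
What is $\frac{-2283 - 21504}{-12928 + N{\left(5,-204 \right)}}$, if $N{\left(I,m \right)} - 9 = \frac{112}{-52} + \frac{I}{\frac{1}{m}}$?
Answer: $\frac{309231}{181235} \approx 1.7062$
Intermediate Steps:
$N{\left(I,m \right)} = \frac{89}{13} + I m$ ($N{\left(I,m \right)} = 9 + \left(\frac{112}{-52} + \frac{I}{\frac{1}{m}}\right) = 9 + \left(112 \left(- \frac{1}{52}\right) + I m\right) = 9 + \left(- \frac{28}{13} + I m\right) = \frac{89}{13} + I m$)
$\frac{-2283 - 21504}{-12928 + N{\left(5,-204 \right)}} = \frac{-2283 - 21504}{-12928 + \left(\frac{89}{13} + 5 \left(-204\right)\right)} = - \frac{23787}{-12928 + \left(\frac{89}{13} - 1020\right)} = - \frac{23787}{-12928 - \frac{13171}{13}} = - \frac{23787}{- \frac{181235}{13}} = \left(-23787\right) \left(- \frac{13}{181235}\right) = \frac{309231}{181235}$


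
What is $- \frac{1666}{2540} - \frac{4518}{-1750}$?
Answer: $\frac{428011}{222250} \approx 1.9258$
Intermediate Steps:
$- \frac{1666}{2540} - \frac{4518}{-1750} = \left(-1666\right) \frac{1}{2540} - - \frac{2259}{875} = - \frac{833}{1270} + \frac{2259}{875} = \frac{428011}{222250}$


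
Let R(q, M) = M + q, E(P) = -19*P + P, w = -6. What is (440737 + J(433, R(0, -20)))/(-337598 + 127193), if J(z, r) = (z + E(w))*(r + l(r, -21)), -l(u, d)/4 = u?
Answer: -473197/210405 ≈ -2.2490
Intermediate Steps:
l(u, d) = -4*u
E(P) = -18*P
J(z, r) = -3*r*(108 + z) (J(z, r) = (z - 18*(-6))*(r - 4*r) = (z + 108)*(-3*r) = (108 + z)*(-3*r) = -3*r*(108 + z))
(440737 + J(433, R(0, -20)))/(-337598 + 127193) = (440737 + 3*(-20 + 0)*(-108 - 1*433))/(-337598 + 127193) = (440737 + 3*(-20)*(-108 - 433))/(-210405) = (440737 + 3*(-20)*(-541))*(-1/210405) = (440737 + 32460)*(-1/210405) = 473197*(-1/210405) = -473197/210405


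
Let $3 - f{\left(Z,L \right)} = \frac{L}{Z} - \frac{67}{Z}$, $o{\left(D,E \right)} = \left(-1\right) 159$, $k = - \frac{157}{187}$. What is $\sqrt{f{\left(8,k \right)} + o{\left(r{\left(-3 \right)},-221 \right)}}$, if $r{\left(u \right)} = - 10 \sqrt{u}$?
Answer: $\frac{i \sqrt{20634515}}{374} \approx 12.146 i$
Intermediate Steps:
$k = - \frac{157}{187}$ ($k = \left(-157\right) \frac{1}{187} = - \frac{157}{187} \approx -0.83957$)
$o{\left(D,E \right)} = -159$
$f{\left(Z,L \right)} = 3 + \frac{67}{Z} - \frac{L}{Z}$ ($f{\left(Z,L \right)} = 3 - \left(\frac{L}{Z} - \frac{67}{Z}\right) = 3 - \left(- \frac{67}{Z} + \frac{L}{Z}\right) = 3 + \frac{67}{Z} - \frac{L}{Z}$)
$\sqrt{f{\left(8,k \right)} + o{\left(r{\left(-3 \right)},-221 \right)}} = \sqrt{\frac{67 - - \frac{157}{187} + 3 \cdot 8}{8} - 159} = \sqrt{\frac{67 + \frac{157}{187} + 24}{8} - 159} = \sqrt{\frac{1}{8} \cdot \frac{17174}{187} - 159} = \sqrt{\frac{8587}{748} - 159} = \sqrt{- \frac{110345}{748}} = \frac{i \sqrt{20634515}}{374}$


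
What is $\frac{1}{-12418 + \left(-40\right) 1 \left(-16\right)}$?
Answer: $- \frac{1}{11778} \approx -8.4904 \cdot 10^{-5}$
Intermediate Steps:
$\frac{1}{-12418 + \left(-40\right) 1 \left(-16\right)} = \frac{1}{-12418 - -640} = \frac{1}{-12418 + 640} = \frac{1}{-11778} = - \frac{1}{11778}$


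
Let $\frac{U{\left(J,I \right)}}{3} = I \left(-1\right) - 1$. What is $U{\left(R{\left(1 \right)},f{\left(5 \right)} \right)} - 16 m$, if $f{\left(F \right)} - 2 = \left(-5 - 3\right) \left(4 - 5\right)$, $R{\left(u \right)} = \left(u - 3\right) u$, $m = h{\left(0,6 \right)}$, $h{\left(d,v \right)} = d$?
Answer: $-33$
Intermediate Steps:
$m = 0$
$R{\left(u \right)} = u \left(-3 + u\right)$ ($R{\left(u \right)} = \left(-3 + u\right) u = u \left(-3 + u\right)$)
$f{\left(F \right)} = 10$ ($f{\left(F \right)} = 2 + \left(-5 - 3\right) \left(4 - 5\right) = 2 - -8 = 2 + 8 = 10$)
$U{\left(J,I \right)} = -3 - 3 I$ ($U{\left(J,I \right)} = 3 \left(I \left(-1\right) - 1\right) = 3 \left(- I - 1\right) = 3 \left(-1 - I\right) = -3 - 3 I$)
$U{\left(R{\left(1 \right)},f{\left(5 \right)} \right)} - 16 m = \left(-3 - 30\right) - 0 = \left(-3 - 30\right) + 0 = -33 + 0 = -33$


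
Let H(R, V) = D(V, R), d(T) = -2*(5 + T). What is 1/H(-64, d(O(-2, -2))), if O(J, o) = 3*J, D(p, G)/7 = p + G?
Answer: -1/434 ≈ -0.0023041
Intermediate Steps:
D(p, G) = 7*G + 7*p (D(p, G) = 7*(p + G) = 7*(G + p) = 7*G + 7*p)
d(T) = -10 - 2*T
H(R, V) = 7*R + 7*V
1/H(-64, d(O(-2, -2))) = 1/(7*(-64) + 7*(-10 - 6*(-2))) = 1/(-448 + 7*(-10 - 2*(-6))) = 1/(-448 + 7*(-10 + 12)) = 1/(-448 + 7*2) = 1/(-448 + 14) = 1/(-434) = -1/434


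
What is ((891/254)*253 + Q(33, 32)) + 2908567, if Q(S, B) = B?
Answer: 739009569/254 ≈ 2.9095e+6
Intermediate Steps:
((891/254)*253 + Q(33, 32)) + 2908567 = ((891/254)*253 + 32) + 2908567 = (225423/254 + 32) + 2908567 = 233551/254 + 2908567 = 739009569/254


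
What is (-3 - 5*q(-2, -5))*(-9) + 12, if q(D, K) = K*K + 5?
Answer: 1389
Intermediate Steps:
q(D, K) = 5 + K² (q(D, K) = K² + 5 = 5 + K²)
(-3 - 5*q(-2, -5))*(-9) + 12 = (-3 - 5*(5 + (-5)²))*(-9) + 12 = (-3 - 5*(5 + 25))*(-9) + 12 = (-3 - 5*30)*(-9) + 12 = (-3 - 150)*(-9) + 12 = -153*(-9) + 12 = 1377 + 12 = 1389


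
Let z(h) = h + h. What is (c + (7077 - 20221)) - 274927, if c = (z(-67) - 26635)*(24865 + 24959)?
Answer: -1334026727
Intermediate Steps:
z(h) = 2*h
c = -1333738656 (c = (2*(-67) - 26635)*(24865 + 24959) = (-134 - 26635)*49824 = -26769*49824 = -1333738656)
(c + (7077 - 20221)) - 274927 = (-1333738656 + (7077 - 20221)) - 274927 = (-1333738656 - 13144) - 274927 = -1333751800 - 274927 = -1334026727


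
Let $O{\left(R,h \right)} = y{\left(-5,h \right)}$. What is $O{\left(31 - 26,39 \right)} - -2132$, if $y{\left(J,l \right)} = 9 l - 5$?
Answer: $2478$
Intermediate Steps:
$y{\left(J,l \right)} = -5 + 9 l$
$O{\left(R,h \right)} = -5 + 9 h$
$O{\left(31 - 26,39 \right)} - -2132 = \left(-5 + 9 \cdot 39\right) - -2132 = \left(-5 + 351\right) + 2132 = 346 + 2132 = 2478$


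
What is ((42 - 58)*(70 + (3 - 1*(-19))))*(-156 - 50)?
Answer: 303232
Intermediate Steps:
((42 - 58)*(70 + (3 - 1*(-19))))*(-156 - 50) = -16*(70 + (3 + 19))*(-206) = -16*(70 + 22)*(-206) = -16*92*(-206) = -1472*(-206) = 303232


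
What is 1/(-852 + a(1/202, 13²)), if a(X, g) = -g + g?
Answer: -1/852 ≈ -0.0011737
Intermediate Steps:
a(X, g) = 0
1/(-852 + a(1/202, 13²)) = 1/(-852 + 0) = 1/(-852) = -1/852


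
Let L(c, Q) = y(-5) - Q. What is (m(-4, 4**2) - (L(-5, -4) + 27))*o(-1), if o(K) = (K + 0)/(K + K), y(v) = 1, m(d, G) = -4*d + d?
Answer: -10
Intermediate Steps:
m(d, G) = -3*d
o(K) = 1/2 (o(K) = K/((2*K)) = K*(1/(2*K)) = 1/2)
L(c, Q) = 1 - Q
(m(-4, 4**2) - (L(-5, -4) + 27))*o(-1) = (-3*(-4) - ((1 - 1*(-4)) + 27))*(1/2) = (12 - ((1 + 4) + 27))*(1/2) = (12 - (5 + 27))*(1/2) = (12 - 1*32)*(1/2) = (12 - 32)*(1/2) = -20*1/2 = -10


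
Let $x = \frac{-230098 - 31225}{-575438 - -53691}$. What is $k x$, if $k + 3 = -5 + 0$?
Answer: $- \frac{2090584}{521747} \approx -4.0069$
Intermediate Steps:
$x = \frac{261323}{521747}$ ($x = - \frac{261323}{-575438 + \left(-296144 + 349835\right)} = - \frac{261323}{-575438 + 53691} = - \frac{261323}{-521747} = \left(-261323\right) \left(- \frac{1}{521747}\right) = \frac{261323}{521747} \approx 0.50086$)
$k = -8$ ($k = -3 + \left(-5 + 0\right) = -3 - 5 = -8$)
$k x = \left(-8\right) \frac{261323}{521747} = - \frac{2090584}{521747}$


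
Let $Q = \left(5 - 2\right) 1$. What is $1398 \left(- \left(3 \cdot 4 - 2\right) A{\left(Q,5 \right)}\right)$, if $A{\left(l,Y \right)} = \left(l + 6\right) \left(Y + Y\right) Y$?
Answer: $-6291000$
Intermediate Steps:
$Q = 3$ ($Q = 3 \cdot 1 = 3$)
$A{\left(l,Y \right)} = 2 Y^{2} \left(6 + l\right)$ ($A{\left(l,Y \right)} = \left(6 + l\right) 2 Y Y = 2 Y \left(6 + l\right) Y = 2 Y^{2} \left(6 + l\right)$)
$1398 \left(- \left(3 \cdot 4 - 2\right) A{\left(Q,5 \right)}\right) = 1398 \left(- \left(3 \cdot 4 - 2\right) 2 \cdot 5^{2} \left(6 + 3\right)\right) = 1398 \left(- \left(12 - 2\right) 2 \cdot 25 \cdot 9\right) = 1398 \left(- 10 \cdot 450\right) = 1398 \left(\left(-1\right) 4500\right) = 1398 \left(-4500\right) = -6291000$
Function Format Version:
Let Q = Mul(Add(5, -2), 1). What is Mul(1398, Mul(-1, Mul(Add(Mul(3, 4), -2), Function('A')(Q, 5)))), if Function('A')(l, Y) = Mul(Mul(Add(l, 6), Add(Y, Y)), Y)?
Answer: -6291000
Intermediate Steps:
Q = 3 (Q = Mul(3, 1) = 3)
Function('A')(l, Y) = Mul(2, Pow(Y, 2), Add(6, l)) (Function('A')(l, Y) = Mul(Mul(Add(6, l), Mul(2, Y)), Y) = Mul(Mul(2, Y, Add(6, l)), Y) = Mul(2, Pow(Y, 2), Add(6, l)))
Mul(1398, Mul(-1, Mul(Add(Mul(3, 4), -2), Function('A')(Q, 5)))) = Mul(1398, Mul(-1, Mul(Add(Mul(3, 4), -2), Mul(2, Pow(5, 2), Add(6, 3))))) = Mul(1398, Mul(-1, Mul(Add(12, -2), Mul(2, 25, 9)))) = Mul(1398, Mul(-1, Mul(10, 450))) = Mul(1398, Mul(-1, 4500)) = Mul(1398, -4500) = -6291000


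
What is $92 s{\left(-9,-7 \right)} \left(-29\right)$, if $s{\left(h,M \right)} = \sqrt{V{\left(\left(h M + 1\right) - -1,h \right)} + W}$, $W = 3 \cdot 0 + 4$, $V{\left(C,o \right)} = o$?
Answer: $- 2668 i \sqrt{5} \approx - 5965.8 i$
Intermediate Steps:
$W = 4$ ($W = 0 + 4 = 4$)
$s{\left(h,M \right)} = \sqrt{4 + h}$ ($s{\left(h,M \right)} = \sqrt{h + 4} = \sqrt{4 + h}$)
$92 s{\left(-9,-7 \right)} \left(-29\right) = 92 \sqrt{4 - 9} \left(-29\right) = 92 \sqrt{-5} \left(-29\right) = 92 i \sqrt{5} \left(-29\right) = - 2668 i \sqrt{5}$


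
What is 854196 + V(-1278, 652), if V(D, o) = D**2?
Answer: 2487480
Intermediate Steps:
854196 + V(-1278, 652) = 854196 + (-1278)**2 = 854196 + 1633284 = 2487480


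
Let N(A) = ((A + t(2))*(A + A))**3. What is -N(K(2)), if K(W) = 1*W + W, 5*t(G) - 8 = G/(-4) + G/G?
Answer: -11852352/125 ≈ -94819.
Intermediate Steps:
t(G) = 9/5 - G/20 (t(G) = 8/5 + (G/(-4) + G/G)/5 = 8/5 + (G*(-1/4) + 1)/5 = 8/5 + (-G/4 + 1)/5 = 8/5 + (1 - G/4)/5 = 8/5 + (1/5 - G/20) = 9/5 - G/20)
K(W) = 2*W (K(W) = W + W = 2*W)
N(A) = 8*A**3*(17/10 + A)**3 (N(A) = ((A + (9/5 - 1/20*2))*(A + A))**3 = ((A + (9/5 - 1/10))*(2*A))**3 = ((A + 17/10)*(2*A))**3 = ((17/10 + A)*(2*A))**3 = (2*A*(17/10 + A))**3 = 8*A**3*(17/10 + A)**3)
-N(K(2)) = -(2*2)**3*(17 + 10*(2*2))**3/125 = -4**3*(17 + 10*4)**3/125 = -64*(17 + 40)**3/125 = -64*57**3/125 = -64*185193/125 = -1*11852352/125 = -11852352/125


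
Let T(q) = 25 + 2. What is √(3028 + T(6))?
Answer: √3055 ≈ 55.272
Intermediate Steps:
T(q) = 27
√(3028 + T(6)) = √(3028 + 27) = √3055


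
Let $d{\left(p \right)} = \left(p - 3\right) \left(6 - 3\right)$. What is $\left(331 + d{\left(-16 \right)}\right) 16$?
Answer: $4384$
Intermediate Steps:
$d{\left(p \right)} = -9 + 3 p$ ($d{\left(p \right)} = \left(-3 + p\right) 3 = -9 + 3 p$)
$\left(331 + d{\left(-16 \right)}\right) 16 = \left(331 + \left(-9 + 3 \left(-16\right)\right)\right) 16 = \left(331 - 57\right) 16 = 274 \cdot 16 = 4384$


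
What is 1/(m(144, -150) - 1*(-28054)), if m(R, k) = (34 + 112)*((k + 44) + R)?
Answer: 1/33602 ≈ 2.9760e-5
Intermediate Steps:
m(R, k) = 6424 + 146*R + 146*k (m(R, k) = 146*((44 + k) + R) = 146*(44 + R + k) = 6424 + 146*R + 146*k)
1/(m(144, -150) - 1*(-28054)) = 1/((6424 + 146*144 + 146*(-150)) - 1*(-28054)) = 1/((6424 + 21024 - 21900) + 28054) = 1/(5548 + 28054) = 1/33602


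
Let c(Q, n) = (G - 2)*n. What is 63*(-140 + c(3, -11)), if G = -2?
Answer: -6048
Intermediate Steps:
c(Q, n) = -4*n (c(Q, n) = (-2 - 2)*n = -4*n)
63*(-140 + c(3, -11)) = 63*(-140 - 4*(-11)) = 63*(-140 + 44) = 63*(-96) = -6048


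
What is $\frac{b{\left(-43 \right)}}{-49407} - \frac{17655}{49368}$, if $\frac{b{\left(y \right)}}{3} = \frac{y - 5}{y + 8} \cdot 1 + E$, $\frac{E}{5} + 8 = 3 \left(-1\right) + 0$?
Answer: $- \frac{305574033}{862316840} \approx -0.35436$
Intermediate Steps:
$E = -55$ ($E = -40 + 5 \left(3 \left(-1\right) + 0\right) = -40 + 5 \left(-3 + 0\right) = -40 + 5 \left(-3\right) = -40 - 15 = -55$)
$b{\left(y \right)} = -165 + \frac{3 \left(-5 + y\right)}{8 + y}$ ($b{\left(y \right)} = 3 \left(\frac{y - 5}{y + 8} \cdot 1 - 55\right) = 3 \left(\frac{-5 + y}{8 + y} 1 - 55\right) = 3 \left(\frac{-5 + y}{8 + y} - 55\right) = 3 \left(-55 + \frac{-5 + y}{8 + y}\right) = -165 + \frac{3 \left(-5 + y\right)}{8 + y}$)
$\frac{b{\left(-43 \right)}}{-49407} - \frac{17655}{49368} = \frac{3 \frac{1}{8 - 43} \left(-445 - -2322\right)}{-49407} - \frac{17655}{49368} = \frac{3 \left(-445 + 2322\right)}{-35} \left(- \frac{1}{49407}\right) - \frac{535}{1496} = 3 \left(- \frac{1}{35}\right) 1877 \left(- \frac{1}{49407}\right) - \frac{535}{1496} = \left(- \frac{5631}{35}\right) \left(- \frac{1}{49407}\right) - \frac{535}{1496} = \frac{1877}{576415} - \frac{535}{1496} = - \frac{305574033}{862316840}$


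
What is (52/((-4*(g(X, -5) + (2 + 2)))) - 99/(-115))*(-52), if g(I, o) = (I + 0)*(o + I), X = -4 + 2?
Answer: -7462/1035 ≈ -7.2097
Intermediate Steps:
X = -2
g(I, o) = I*(I + o)
(52/((-4*(g(X, -5) + (2 + 2)))) - 99/(-115))*(-52) = (52/((-4*(-2*(-2 - 5) + (2 + 2)))) - 99/(-115))*(-52) = (52/((-4*(-2*(-7) + 4))) - 99*(-1/115))*(-52) = (52/((-4*(14 + 4))) + 99/115)*(-52) = (52/((-4*18)) + 99/115)*(-52) = (52/(-72) + 99/115)*(-52) = (52*(-1/72) + 99/115)*(-52) = (-13/18 + 99/115)*(-52) = (287/2070)*(-52) = -7462/1035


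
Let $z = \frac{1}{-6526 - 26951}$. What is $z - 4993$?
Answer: $- \frac{167150662}{33477} \approx -4993.0$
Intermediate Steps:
$z = - \frac{1}{33477}$ ($z = \frac{1}{-6526 - 26951} = \frac{1}{-33477} = - \frac{1}{33477} \approx -2.9871 \cdot 10^{-5}$)
$z - 4993 = - \frac{1}{33477} - 4993 = - \frac{167150662}{33477}$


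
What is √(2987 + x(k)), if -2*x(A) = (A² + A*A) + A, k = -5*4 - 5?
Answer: √9498/2 ≈ 48.729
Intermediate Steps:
k = -25 (k = -20 - 5 = -25)
x(A) = -A² - A/2 (x(A) = -((A² + A*A) + A)/2 = -((A² + A²) + A)/2 = -(2*A² + A)/2 = -(A + 2*A²)/2 = -A² - A/2)
√(2987 + x(k)) = √(2987 - 1*(-25)*(½ - 25)) = √(2987 - 1*(-25)*(-49/2)) = √(2987 - 1225/2) = √(4749/2) = √9498/2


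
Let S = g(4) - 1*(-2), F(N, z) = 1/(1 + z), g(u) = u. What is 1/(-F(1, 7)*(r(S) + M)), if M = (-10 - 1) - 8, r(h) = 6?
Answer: 8/13 ≈ 0.61539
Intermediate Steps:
S = 6 (S = 4 - 1*(-2) = 4 + 2 = 6)
M = -19 (M = -11 - 8 = -19)
1/(-F(1, 7)*(r(S) + M)) = 1/(-(6 - 19)/(1 + 7)) = 1/(-(-13)/8) = 1/(-1*(-13/8)) = 1/(13/8) = 8/13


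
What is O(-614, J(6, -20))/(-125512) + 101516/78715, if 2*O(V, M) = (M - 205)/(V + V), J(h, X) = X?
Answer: 31293047816677/24264486908480 ≈ 1.2897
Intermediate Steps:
O(V, M) = (-205 + M)/(4*V) (O(V, M) = ((M - 205)/(V + V))/2 = ((-205 + M)/((2*V)))/2 = ((-205 + M)*(1/(2*V)))/2 = ((-205 + M)/(2*V))/2 = (-205 + M)/(4*V))
O(-614, J(6, -20))/(-125512) + 101516/78715 = ((¼)*(-205 - 20)/(-614))/(-125512) + 101516/78715 = ((¼)*(-1/614)*(-225))*(-1/125512) + 101516*(1/78715) = (225/2456)*(-1/125512) + 101516/78715 = -225/308257472 + 101516/78715 = 31293047816677/24264486908480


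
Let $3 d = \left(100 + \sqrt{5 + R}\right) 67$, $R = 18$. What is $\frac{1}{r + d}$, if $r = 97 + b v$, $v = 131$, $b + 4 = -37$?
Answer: $- \frac{27366}{83107637} - \frac{201 \sqrt{23}}{83107637} \approx -0.00034088$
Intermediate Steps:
$b = -41$ ($b = -4 - 37 = -41$)
$r = -5274$ ($r = 97 - 5371 = -5274$)
$d = \frac{6700}{3} + \frac{67 \sqrt{23}}{3}$ ($d = \frac{\left(100 + \sqrt{5 + 18}\right) 67}{3} = \frac{\left(100 + \sqrt{23}\right) 67}{3} = \frac{6700 + 67 \sqrt{23}}{3} = \frac{6700}{3} + \frac{67 \sqrt{23}}{3} \approx 2340.4$)
$\frac{1}{r + d} = \frac{1}{-5274 + \left(\frac{6700}{3} + \frac{67 \sqrt{23}}{3}\right)} = \frac{1}{- \frac{9122}{3} + \frac{67 \sqrt{23}}{3}}$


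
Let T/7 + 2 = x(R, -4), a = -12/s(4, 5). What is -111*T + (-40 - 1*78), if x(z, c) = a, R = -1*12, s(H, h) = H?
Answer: 3767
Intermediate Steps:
R = -12
a = -3 (a = -12/4 = -12*1/4 = -3)
x(z, c) = -3
T = -35 (T = -14 + 7*(-3) = -14 - 21 = -35)
-111*T + (-40 - 1*78) = -111*(-35) + (-40 - 1*78) = 3885 + (-40 - 78) = 3885 - 118 = 3767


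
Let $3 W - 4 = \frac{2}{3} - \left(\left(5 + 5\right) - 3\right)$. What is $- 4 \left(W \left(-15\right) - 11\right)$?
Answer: $- \frac{8}{3} \approx -2.6667$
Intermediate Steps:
$W = - \frac{7}{9}$ ($W = \frac{4}{3} + \frac{\frac{2}{3} - \left(\left(5 + 5\right) - 3\right)}{3} = \frac{4}{3} + \frac{2 \cdot \frac{1}{3} - \left(10 - 3\right)}{3} = \frac{4}{3} + \frac{\frac{2}{3} - 7}{3} = \frac{4}{3} + \frac{1}{3} \left(- \frac{19}{3}\right) = \frac{4}{3} - \frac{19}{9} = - \frac{7}{9} \approx -0.77778$)
$- 4 \left(W \left(-15\right) - 11\right) = - 4 \left(\left(- \frac{7}{9}\right) \left(-15\right) - 11\right) = - 4 \left(\frac{35}{3} - 11\right) = \left(-4\right) \frac{2}{3} = - \frac{8}{3}$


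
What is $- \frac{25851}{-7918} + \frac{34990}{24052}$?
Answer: $\frac{112352384}{23805467} \approx 4.7196$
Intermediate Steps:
$- \frac{25851}{-7918} + \frac{34990}{24052} = \left(-25851\right) \left(- \frac{1}{7918}\right) + 34990 \cdot \frac{1}{24052} = \frac{25851}{7918} + \frac{17495}{12026} = \frac{112352384}{23805467}$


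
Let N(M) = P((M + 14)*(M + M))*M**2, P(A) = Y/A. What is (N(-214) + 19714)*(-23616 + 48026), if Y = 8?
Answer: 2406616074/5 ≈ 4.8132e+8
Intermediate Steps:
P(A) = 8/A
N(M) = 4*M/(14 + M) (N(M) = (8/(((M + 14)*(M + M))))*M**2 = (8/(((14 + M)*(2*M))))*M**2 = (8/((2*M*(14 + M))))*M**2 = (8*(1/(2*M*(14 + M))))*M**2 = (4/(M*(14 + M)))*M**2 = 4*M/(14 + M))
(N(-214) + 19714)*(-23616 + 48026) = (4*(-214)/(14 - 214) + 19714)*(-23616 + 48026) = (4*(-214)/(-200) + 19714)*24410 = (4*(-214)*(-1/200) + 19714)*24410 = (107/25 + 19714)*24410 = (492957/25)*24410 = 2406616074/5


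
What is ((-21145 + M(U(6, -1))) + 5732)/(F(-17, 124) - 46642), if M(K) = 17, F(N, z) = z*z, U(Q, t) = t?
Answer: 2566/5211 ≈ 0.49242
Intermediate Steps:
F(N, z) = z²
((-21145 + M(U(6, -1))) + 5732)/(F(-17, 124) - 46642) = ((-21145 + 17) + 5732)/(124² - 46642) = (-21128 + 5732)/(15376 - 46642) = -15396/(-31266) = -15396*(-1/31266) = 2566/5211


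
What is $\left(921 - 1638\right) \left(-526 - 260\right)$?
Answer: $563562$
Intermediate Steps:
$\left(921 - 1638\right) \left(-526 - 260\right) = \left(921 - 1638\right) \left(-786\right) = \left(-717\right) \left(-786\right) = 563562$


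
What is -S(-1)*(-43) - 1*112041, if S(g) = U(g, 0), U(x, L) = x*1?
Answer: -112084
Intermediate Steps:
U(x, L) = x
S(g) = g
-S(-1)*(-43) - 1*112041 = -1*(-1)*(-43) - 1*112041 = 1*(-43) - 112041 = -43 - 112041 = -112084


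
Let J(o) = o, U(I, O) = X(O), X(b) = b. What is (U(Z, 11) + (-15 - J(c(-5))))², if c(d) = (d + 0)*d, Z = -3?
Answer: 841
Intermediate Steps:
U(I, O) = O
c(d) = d² (c(d) = d*d = d²)
(U(Z, 11) + (-15 - J(c(-5))))² = (11 + (-15 - 1*(-5)²))² = (11 + (-15 - 1*25))² = (11 + (-15 - 25))² = (11 - 40)² = (-29)² = 841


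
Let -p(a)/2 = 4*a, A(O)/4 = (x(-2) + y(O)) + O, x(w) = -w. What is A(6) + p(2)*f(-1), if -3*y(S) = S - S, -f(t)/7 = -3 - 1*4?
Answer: -752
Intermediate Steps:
f(t) = 49 (f(t) = -7*(-3 - 1*4) = -7*(-3 - 4) = -7*(-7) = 49)
y(S) = 0 (y(S) = -(S - S)/3 = -⅓*0 = 0)
A(O) = 8 + 4*O (A(O) = 4*((-1*(-2) + 0) + O) = 4*((2 + 0) + O) = 4*(2 + O) = 8 + 4*O)
p(a) = -8*a
A(6) + p(2)*f(-1) = (8 + 4*6) - 8*2*49 = (8 + 24) - 16*49 = 32 - 784 = -752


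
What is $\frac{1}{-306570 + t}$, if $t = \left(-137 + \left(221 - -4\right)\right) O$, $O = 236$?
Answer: $- \frac{1}{285802} \approx -3.4989 \cdot 10^{-6}$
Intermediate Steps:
$t = 20768$ ($t = \left(-137 + \left(221 - -4\right)\right) 236 = \left(-137 + \left(221 + 4\right)\right) 236 = \left(-137 + 225\right) 236 = 88 \cdot 236 = 20768$)
$\frac{1}{-306570 + t} = \frac{1}{-306570 + 20768} = \frac{1}{-285802} = - \frac{1}{285802}$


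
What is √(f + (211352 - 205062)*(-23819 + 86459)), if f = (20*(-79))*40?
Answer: 40*√246214 ≈ 19848.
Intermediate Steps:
f = -63200 (f = -1580*40 = -63200)
√(f + (211352 - 205062)*(-23819 + 86459)) = √(-63200 + (211352 - 205062)*(-23819 + 86459)) = √(-63200 + 6290*62640) = √(-63200 + 394005600) = √393942400 = 40*√246214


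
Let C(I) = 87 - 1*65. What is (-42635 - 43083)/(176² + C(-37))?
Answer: -42859/15499 ≈ -2.7653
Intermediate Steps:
C(I) = 22 (C(I) = 87 - 65 = 22)
(-42635 - 43083)/(176² + C(-37)) = (-42635 - 43083)/(176² + 22) = -85718/(30976 + 22) = -85718/30998 = -85718*1/30998 = -42859/15499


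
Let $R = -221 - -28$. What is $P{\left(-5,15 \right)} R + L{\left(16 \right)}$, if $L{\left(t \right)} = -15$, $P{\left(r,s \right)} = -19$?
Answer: $3652$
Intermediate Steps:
$R = -193$ ($R = -221 + 28 = -193$)
$P{\left(-5,15 \right)} R + L{\left(16 \right)} = \left(-19\right) \left(-193\right) - 15 = 3667 - 15 = 3652$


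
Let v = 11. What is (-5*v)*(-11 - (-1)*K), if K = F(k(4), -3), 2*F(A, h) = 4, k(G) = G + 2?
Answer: 495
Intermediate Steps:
k(G) = 2 + G
F(A, h) = 2 (F(A, h) = (½)*4 = 2)
K = 2
(-5*v)*(-11 - (-1)*K) = (-5*11)*(-11 - (-1)*2) = -55*(-11 - 1*(-2)) = -55*(-11 + 2) = -55*(-9) = 495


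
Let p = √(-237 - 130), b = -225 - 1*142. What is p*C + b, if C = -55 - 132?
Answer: -367 - 187*I*√367 ≈ -367.0 - 3582.4*I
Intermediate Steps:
C = -187
b = -367 (b = -225 - 142 = -367)
p = I*√367 (p = √(-367) = I*√367 ≈ 19.157*I)
p*C + b = (I*√367)*(-187) - 367 = -187*I*√367 - 367 = -367 - 187*I*√367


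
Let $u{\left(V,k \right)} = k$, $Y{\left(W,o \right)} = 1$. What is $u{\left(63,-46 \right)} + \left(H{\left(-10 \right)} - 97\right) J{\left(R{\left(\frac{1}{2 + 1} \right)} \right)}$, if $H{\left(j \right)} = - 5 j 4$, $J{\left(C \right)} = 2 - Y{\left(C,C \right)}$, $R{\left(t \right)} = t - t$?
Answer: $57$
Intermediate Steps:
$R{\left(t \right)} = 0$
$J{\left(C \right)} = 1$ ($J{\left(C \right)} = 2 - 1 = 1$)
$H{\left(j \right)} = - 20 j$
$u{\left(63,-46 \right)} + \left(H{\left(-10 \right)} - 97\right) J{\left(R{\left(\frac{1}{2 + 1} \right)} \right)} = -46 + \left(\left(-20\right) \left(-10\right) - 97\right) 1 = -46 + \left(200 - 97\right) 1 = -46 + 103 \cdot 1 = -46 + 103 = 57$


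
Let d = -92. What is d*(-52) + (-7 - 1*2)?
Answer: 4775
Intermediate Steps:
d*(-52) + (-7 - 1*2) = -92*(-52) + (-7 - 1*2) = 4784 + (-7 - 2) = 4784 - 9 = 4775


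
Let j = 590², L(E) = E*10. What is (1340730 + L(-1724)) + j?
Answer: 1671590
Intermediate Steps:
L(E) = 10*E
j = 348100
(1340730 + L(-1724)) + j = (1340730 + 10*(-1724)) + 348100 = (1340730 - 17240) + 348100 = 1323490 + 348100 = 1671590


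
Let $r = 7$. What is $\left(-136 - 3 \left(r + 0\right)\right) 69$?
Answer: $-10833$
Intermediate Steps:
$\left(-136 - 3 \left(r + 0\right)\right) 69 = \left(-136 - 3 \left(7 + 0\right)\right) 69 = \left(-136 - 21\right) 69 = \left(-157\right) 69 = -10833$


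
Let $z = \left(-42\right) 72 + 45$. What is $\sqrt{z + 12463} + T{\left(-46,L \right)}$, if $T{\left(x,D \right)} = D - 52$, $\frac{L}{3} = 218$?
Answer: $602 + 2 \sqrt{2371} \approx 699.39$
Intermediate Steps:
$L = 654$ ($L = 3 \cdot 218 = 654$)
$T{\left(x,D \right)} = -52 + D$ ($T{\left(x,D \right)} = D - 52 = -52 + D$)
$z = -2979$ ($z = -3024 + 45 = -2979$)
$\sqrt{z + 12463} + T{\left(-46,L \right)} = \sqrt{-2979 + 12463} + \left(-52 + 654\right) = \sqrt{9484} + 602 = 2 \sqrt{2371} + 602 = 602 + 2 \sqrt{2371}$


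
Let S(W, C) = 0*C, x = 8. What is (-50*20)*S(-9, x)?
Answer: 0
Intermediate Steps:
S(W, C) = 0
(-50*20)*S(-9, x) = -50*20*0 = -1000*0 = 0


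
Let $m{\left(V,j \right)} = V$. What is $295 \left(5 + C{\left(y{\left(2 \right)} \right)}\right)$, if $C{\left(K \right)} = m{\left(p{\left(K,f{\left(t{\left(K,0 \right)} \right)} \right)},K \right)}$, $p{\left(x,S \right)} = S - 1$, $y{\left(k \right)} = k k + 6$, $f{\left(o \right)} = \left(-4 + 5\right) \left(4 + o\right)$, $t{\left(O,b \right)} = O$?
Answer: $5310$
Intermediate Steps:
$f{\left(o \right)} = 4 + o$ ($f{\left(o \right)} = 1 \left(4 + o\right) = 4 + o$)
$y{\left(k \right)} = 6 + k^{2}$ ($y{\left(k \right)} = k^{2} + 6 = 6 + k^{2}$)
$p{\left(x,S \right)} = -1 + S$
$C{\left(K \right)} = 3 + K$ ($C{\left(K \right)} = -1 + \left(4 + K\right) = 3 + K$)
$295 \left(5 + C{\left(y{\left(2 \right)} \right)}\right) = 295 \left(5 + \left(3 + \left(6 + 2^{2}\right)\right)\right) = 295 \left(5 + \left(3 + \left(6 + 4\right)\right)\right) = 295 \left(5 + \left(3 + 10\right)\right) = 295 \left(5 + 13\right) = 295 \cdot 18 = 5310$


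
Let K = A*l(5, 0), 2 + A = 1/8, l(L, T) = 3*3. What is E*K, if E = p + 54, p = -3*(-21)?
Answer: -15795/8 ≈ -1974.4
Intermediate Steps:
p = 63
l(L, T) = 9
A = -15/8 (A = -2 + 1/8 = -2 + ⅛ = -15/8 ≈ -1.8750)
K = -135/8 (K = -15/8*9 = -135/8 ≈ -16.875)
E = 117 (E = 63 + 54 = 117)
E*K = 117*(-135/8) = -15795/8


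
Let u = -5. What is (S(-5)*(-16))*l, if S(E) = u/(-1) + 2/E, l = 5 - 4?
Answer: -368/5 ≈ -73.600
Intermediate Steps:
l = 1
S(E) = 5 + 2/E (S(E) = -5/(-1) + 2/E = -5*(-1) + 2/E = 5 + 2/E)
(S(-5)*(-16))*l = ((5 + 2/(-5))*(-16))*1 = ((5 + 2*(-1/5))*(-16))*1 = ((5 - 2/5)*(-16))*1 = ((23/5)*(-16))*1 = -368/5*1 = -368/5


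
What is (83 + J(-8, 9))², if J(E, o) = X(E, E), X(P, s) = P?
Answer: 5625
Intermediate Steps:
J(E, o) = E
(83 + J(-8, 9))² = (83 - 8)² = 75² = 5625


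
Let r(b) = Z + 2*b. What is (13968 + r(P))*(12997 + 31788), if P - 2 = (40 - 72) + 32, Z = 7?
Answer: 626049515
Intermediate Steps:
P = 2 (P = 2 + ((40 - 72) + 32) = 2 + (-32 + 32) = 2 + 0 = 2)
r(b) = 7 + 2*b
(13968 + r(P))*(12997 + 31788) = (13968 + (7 + 2*2))*(12997 + 31788) = (13968 + (7 + 4))*44785 = (13968 + 11)*44785 = 13979*44785 = 626049515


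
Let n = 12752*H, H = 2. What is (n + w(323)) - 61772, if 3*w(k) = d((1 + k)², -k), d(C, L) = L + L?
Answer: -109450/3 ≈ -36483.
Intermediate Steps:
d(C, L) = 2*L
w(k) = -2*k/3 (w(k) = (2*(-k))/3 = (-2*k)/3 = -2*k/3)
n = 25504 (n = 12752*2 = 25504)
(n + w(323)) - 61772 = (25504 - ⅔*323) - 61772 = (25504 - 646/3) - 61772 = 75866/3 - 61772 = -109450/3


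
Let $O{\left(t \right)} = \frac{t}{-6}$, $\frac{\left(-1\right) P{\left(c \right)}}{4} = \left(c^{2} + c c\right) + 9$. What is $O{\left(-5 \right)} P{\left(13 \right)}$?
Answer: $- \frac{3470}{3} \approx -1156.7$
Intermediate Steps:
$P{\left(c \right)} = -36 - 8 c^{2}$ ($P{\left(c \right)} = - 4 \left(\left(c^{2} + c c\right) + 9\right) = - 4 \left(\left(c^{2} + c^{2}\right) + 9\right) = - 4 \left(2 c^{2} + 9\right) = - 4 \left(9 + 2 c^{2}\right) = -36 - 8 c^{2}$)
$O{\left(t \right)} = - \frac{t}{6}$ ($O{\left(t \right)} = t \left(- \frac{1}{6}\right) = - \frac{t}{6}$)
$O{\left(-5 \right)} P{\left(13 \right)} = \left(- \frac{1}{6}\right) \left(-5\right) \left(-36 - 8 \cdot 13^{2}\right) = \frac{5 \left(-36 - 1352\right)}{6} = \frac{5}{6} \left(-1388\right) = - \frac{3470}{3}$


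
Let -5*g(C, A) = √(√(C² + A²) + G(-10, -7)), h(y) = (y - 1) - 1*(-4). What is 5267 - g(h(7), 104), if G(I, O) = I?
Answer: 5267 + √(-10 + 2*√2729)/5 ≈ 5268.9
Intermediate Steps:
h(y) = 3 + y (h(y) = (-1 + y) + 4 = 3 + y)
g(C, A) = -√(-10 + √(A² + C²))/5 (g(C, A) = -√(√(C² + A²) - 10)/5 = -√(√(A² + C²) - 10)/5 = -√(-10 + √(A² + C²))/5)
5267 - g(h(7), 104) = 5267 - (-1)*√(-10 + √(104² + (3 + 7)²))/5 = 5267 - (-1)*√(-10 + √(10816 + 10²))/5 = 5267 - (-1)*√(-10 + √(10816 + 100))/5 = 5267 - (-1)*√(-10 + √10916)/5 = 5267 - (-1)*√(-10 + 2*√2729)/5 = 5267 + √(-10 + 2*√2729)/5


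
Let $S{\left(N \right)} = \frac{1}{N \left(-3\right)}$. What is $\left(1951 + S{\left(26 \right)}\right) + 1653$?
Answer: $\frac{281111}{78} \approx 3604.0$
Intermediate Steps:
$S{\left(N \right)} = - \frac{1}{3 N}$ ($S{\left(N \right)} = \frac{1}{\left(-3\right) N} = - \frac{1}{3 N}$)
$\left(1951 + S{\left(26 \right)}\right) + 1653 = \left(1951 - \frac{1}{3 \cdot 26}\right) + 1653 = \left(1951 - \frac{1}{78}\right) + 1653 = \frac{152177}{78} + 1653 = \frac{281111}{78}$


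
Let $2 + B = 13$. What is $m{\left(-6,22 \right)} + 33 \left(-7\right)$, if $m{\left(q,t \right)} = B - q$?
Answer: $-214$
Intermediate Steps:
$B = 11$ ($B = -2 + 13 = 11$)
$m{\left(q,t \right)} = 11 - q$
$m{\left(-6,22 \right)} + 33 \left(-7\right) = \left(11 - -6\right) + 33 \left(-7\right) = \left(11 + 6\right) - 231 = 17 - 231 = -214$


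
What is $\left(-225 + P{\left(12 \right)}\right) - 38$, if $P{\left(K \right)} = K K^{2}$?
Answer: $1465$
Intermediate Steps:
$P{\left(K \right)} = K^{3}$
$\left(-225 + P{\left(12 \right)}\right) - 38 = \left(-225 + 12^{3}\right) - 38 = \left(-225 + 1728\right) - 38 = 1503 - 38 = 1465$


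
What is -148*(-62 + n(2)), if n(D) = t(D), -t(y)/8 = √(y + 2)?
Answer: 11544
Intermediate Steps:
t(y) = -8*√(2 + y) (t(y) = -8*√(y + 2) = -8*√(2 + y))
n(D) = -8*√(2 + D)
-148*(-62 + n(2)) = -148*(-62 - 8*√(2 + 2)) = -148*(-62 - 8*√4) = -148*(-62 - 8*2) = -148*(-62 - 16) = -148*(-78) = 11544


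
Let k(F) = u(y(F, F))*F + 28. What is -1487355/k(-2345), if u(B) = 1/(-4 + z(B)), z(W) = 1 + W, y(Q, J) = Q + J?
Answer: -2326719005/44583 ≈ -52189.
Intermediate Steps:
y(Q, J) = J + Q
u(B) = 1/(-3 + B) (u(B) = 1/(-4 + (1 + B)) = 1/(-3 + B))
k(F) = 28 + F/(-3 + 2*F) (k(F) = F/(-3 + (F + F)) + 28 = F/(-3 + 2*F) + 28 = 28 + F/(-3 + 2*F))
-1487355/k(-2345) = -1487355*(-3 + 2*(-2345))/(3*(-28 + 19*(-2345))) = -1487355*(-3 - 4690)/(3*(-28 - 44555)) = -1487355/(3*(-44583)/(-4693)) = -1487355/(3*(-1/4693)*(-44583)) = -1487355/133749/4693 = -1487355*4693/133749 = -2326719005/44583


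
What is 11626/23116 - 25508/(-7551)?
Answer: 338715427/87274458 ≈ 3.8810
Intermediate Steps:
11626/23116 - 25508/(-7551) = 11626*(1/23116) - 25508*(-1/7551) = 5813/11558 + 25508/7551 = 338715427/87274458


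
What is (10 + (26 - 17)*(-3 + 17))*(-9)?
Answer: -1224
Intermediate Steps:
(10 + (26 - 17)*(-3 + 17))*(-9) = (10 + 9*14)*(-9) = (10 + 126)*(-9) = 136*(-9) = -1224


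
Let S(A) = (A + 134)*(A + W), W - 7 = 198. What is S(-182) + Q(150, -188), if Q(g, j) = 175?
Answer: -929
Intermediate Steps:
W = 205 (W = 7 + 198 = 205)
S(A) = (134 + A)*(205 + A) (S(A) = (A + 134)*(A + 205) = (134 + A)*(205 + A))
S(-182) + Q(150, -188) = (27470 + (-182)² + 339*(-182)) + 175 = (27470 + 33124 - 61698) + 175 = -1104 + 175 = -929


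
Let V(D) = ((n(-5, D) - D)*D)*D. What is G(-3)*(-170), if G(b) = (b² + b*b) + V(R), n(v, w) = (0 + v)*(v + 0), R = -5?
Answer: -130560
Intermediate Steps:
n(v, w) = v² (n(v, w) = v*v = v²)
V(D) = D²*(25 - D) (V(D) = (((-5)² - D)*D)*D = ((25 - D)*D)*D = (D*(25 - D))*D = D²*(25 - D))
G(b) = 750 + 2*b² (G(b) = (b² + b*b) + (-5)²*(25 - 1*(-5)) = (b² + b²) + 25*(25 + 5) = 2*b² + 25*30 = 2*b² + 750 = 750 + 2*b²)
G(-3)*(-170) = (750 + 2*(-3)²)*(-170) = (750 + 2*9)*(-170) = (750 + 18)*(-170) = 768*(-170) = -130560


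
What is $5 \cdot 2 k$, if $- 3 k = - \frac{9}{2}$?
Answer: $15$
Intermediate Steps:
$k = \frac{3}{2}$ ($k = - \frac{\left(-9\right) \frac{1}{2}}{3} = \left(- \frac{1}{3}\right) \left(- \frac{9}{2}\right) = \frac{3}{2} \approx 1.5$)
$5 \cdot 2 k = 5 \cdot 2 \cdot \frac{3}{2} = 10 \cdot \frac{3}{2} = 15$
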